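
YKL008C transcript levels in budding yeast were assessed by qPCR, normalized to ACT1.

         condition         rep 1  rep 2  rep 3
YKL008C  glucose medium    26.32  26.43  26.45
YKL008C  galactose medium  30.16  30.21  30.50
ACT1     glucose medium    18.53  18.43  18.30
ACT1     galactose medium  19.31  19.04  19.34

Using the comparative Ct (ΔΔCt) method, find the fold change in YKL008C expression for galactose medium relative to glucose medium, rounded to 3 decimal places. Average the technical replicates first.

Mean Ct: YKL008C glucose medium 26.400; YKL008C galactose medium 30.290; ACT1 glucose medium 18.420; ACT1 galactose medium 19.230
ΔCt(glucose medium) = 26.400 − 18.420 = 7.980
ΔCt(galactose medium) = 30.290 − 19.230 = 11.060
ΔΔCt = 11.060 − 7.980 = 3.080
Fold change = 2^(−3.080) = 0.1183

0.118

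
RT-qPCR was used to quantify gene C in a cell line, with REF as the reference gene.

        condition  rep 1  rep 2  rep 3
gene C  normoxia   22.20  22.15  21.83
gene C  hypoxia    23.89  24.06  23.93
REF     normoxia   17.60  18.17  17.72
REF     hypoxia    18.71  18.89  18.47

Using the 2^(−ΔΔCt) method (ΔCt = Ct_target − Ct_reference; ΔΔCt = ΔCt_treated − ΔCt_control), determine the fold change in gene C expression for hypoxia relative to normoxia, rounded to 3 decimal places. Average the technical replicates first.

Mean Ct: gene C normoxia 22.060; gene C hypoxia 23.960; REF normoxia 17.830; REF hypoxia 18.690
ΔCt(normoxia) = 22.060 − 17.830 = 4.230
ΔCt(hypoxia) = 23.960 − 18.690 = 5.270
ΔΔCt = 5.270 − 4.230 = 1.040
Fold change = 2^(−1.040) = 0.4863

0.486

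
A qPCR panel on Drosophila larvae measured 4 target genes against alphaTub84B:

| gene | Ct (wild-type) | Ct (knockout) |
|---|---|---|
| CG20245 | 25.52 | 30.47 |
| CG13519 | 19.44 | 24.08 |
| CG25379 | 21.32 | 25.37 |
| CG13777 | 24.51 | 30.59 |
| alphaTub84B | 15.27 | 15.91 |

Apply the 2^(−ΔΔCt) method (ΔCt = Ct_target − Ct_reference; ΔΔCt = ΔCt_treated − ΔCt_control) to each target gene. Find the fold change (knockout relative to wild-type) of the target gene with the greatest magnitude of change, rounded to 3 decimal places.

0.023

CG20245: ΔΔCt = (30.47−15.91) − (25.52−15.27) = 14.56 − 10.25 = 4.31; fold change = 2^-4.31 = 0.050
CG13519: ΔΔCt = (24.08−15.91) − (19.44−15.27) = 8.17 − 4.17 = 4.00; fold change = 2^-4.00 = 0.062
CG25379: ΔΔCt = (25.37−15.91) − (21.32−15.27) = 9.46 − 6.05 = 3.41; fold change = 2^-3.41 = 0.094
CG13777: ΔΔCt = (30.59−15.91) − (24.51−15.27) = 14.68 − 9.24 = 5.44; fold change = 2^-5.44 = 0.023
CG13777 has the largest |ΔΔCt| = 5.44.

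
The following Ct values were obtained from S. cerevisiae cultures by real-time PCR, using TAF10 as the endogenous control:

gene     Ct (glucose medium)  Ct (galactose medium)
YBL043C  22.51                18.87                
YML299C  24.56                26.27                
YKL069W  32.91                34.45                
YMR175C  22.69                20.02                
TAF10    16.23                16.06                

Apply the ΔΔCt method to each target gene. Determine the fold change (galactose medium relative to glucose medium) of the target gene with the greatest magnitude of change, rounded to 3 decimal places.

11.081

YBL043C: ΔΔCt = (18.87−16.06) − (22.51−16.23) = 2.81 − 6.28 = -3.47; fold change = 2^3.47 = 11.081
YML299C: ΔΔCt = (26.27−16.06) − (24.56−16.23) = 10.21 − 8.33 = 1.88; fold change = 2^-1.88 = 0.272
YKL069W: ΔΔCt = (34.45−16.06) − (32.91−16.23) = 18.39 − 16.68 = 1.71; fold change = 2^-1.71 = 0.306
YMR175C: ΔΔCt = (20.02−16.06) − (22.69−16.23) = 3.96 − 6.46 = -2.50; fold change = 2^2.50 = 5.657
YBL043C has the largest |ΔΔCt| = 3.47.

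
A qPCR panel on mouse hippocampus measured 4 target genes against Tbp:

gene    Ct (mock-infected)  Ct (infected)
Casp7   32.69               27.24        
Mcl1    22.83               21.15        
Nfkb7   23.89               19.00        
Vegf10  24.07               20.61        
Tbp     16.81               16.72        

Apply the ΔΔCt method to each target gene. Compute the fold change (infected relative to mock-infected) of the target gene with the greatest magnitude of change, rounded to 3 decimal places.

Casp7: ΔΔCt = (27.24−16.72) − (32.69−16.81) = 10.52 − 15.88 = -5.36; fold change = 2^5.36 = 41.070
Mcl1: ΔΔCt = (21.15−16.72) − (22.83−16.81) = 4.43 − 6.02 = -1.59; fold change = 2^1.59 = 3.010
Nfkb7: ΔΔCt = (19.00−16.72) − (23.89−16.81) = 2.28 − 7.08 = -4.80; fold change = 2^4.80 = 27.858
Vegf10: ΔΔCt = (20.61−16.72) − (24.07−16.81) = 3.89 − 7.26 = -3.37; fold change = 2^3.37 = 10.339
Casp7 has the largest |ΔΔCt| = 5.36.

41.070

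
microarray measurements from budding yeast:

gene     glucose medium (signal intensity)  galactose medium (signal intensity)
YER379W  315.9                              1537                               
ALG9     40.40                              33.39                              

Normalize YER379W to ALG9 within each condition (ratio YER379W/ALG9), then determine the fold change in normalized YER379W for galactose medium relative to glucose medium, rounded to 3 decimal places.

5.887

YER379W/ALG9 (glucose medium) = 315.9 / 40.40 = 7.8193
YER379W/ALG9 (galactose medium) = 1537 / 33.39 = 46.032
Fold change = 46.032 / 7.8193 = 5.8869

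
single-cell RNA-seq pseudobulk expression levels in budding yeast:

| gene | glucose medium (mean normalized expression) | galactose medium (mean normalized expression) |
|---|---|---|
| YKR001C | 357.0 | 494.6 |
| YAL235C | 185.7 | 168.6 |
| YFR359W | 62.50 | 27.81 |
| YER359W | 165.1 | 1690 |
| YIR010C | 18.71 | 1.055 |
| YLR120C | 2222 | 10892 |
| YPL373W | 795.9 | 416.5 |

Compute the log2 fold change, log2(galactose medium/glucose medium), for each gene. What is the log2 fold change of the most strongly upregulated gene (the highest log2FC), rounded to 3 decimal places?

log2(494.6/357.0) = 0.470  (YKR001C)
log2(168.6/185.7) = -0.139  (YAL235C)
log2(27.81/62.50) = -1.168  (YFR359W)
log2(1690/165.1) = 3.356  (YER359W)
log2(1.055/18.71) = -4.148  (YIR010C)
log2(10892/2222) = 2.293  (YLR120C)
log2(416.5/795.9) = -0.934  (YPL373W)
YER359W is most strongly upregulated.

3.356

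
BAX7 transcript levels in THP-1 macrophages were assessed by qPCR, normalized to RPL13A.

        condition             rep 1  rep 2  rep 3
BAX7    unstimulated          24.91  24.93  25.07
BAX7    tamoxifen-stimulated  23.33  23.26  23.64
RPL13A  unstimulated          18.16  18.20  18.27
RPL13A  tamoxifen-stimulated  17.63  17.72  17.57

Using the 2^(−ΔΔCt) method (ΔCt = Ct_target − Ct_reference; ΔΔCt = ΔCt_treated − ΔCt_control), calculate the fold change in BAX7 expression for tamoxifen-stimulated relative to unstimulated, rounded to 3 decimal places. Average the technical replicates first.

Mean Ct: BAX7 unstimulated 24.970; BAX7 tamoxifen-stimulated 23.410; RPL13A unstimulated 18.210; RPL13A tamoxifen-stimulated 17.640
ΔCt(unstimulated) = 24.970 − 18.210 = 6.760
ΔCt(tamoxifen-stimulated) = 23.410 − 17.640 = 5.770
ΔΔCt = 5.770 − 6.760 = -0.990
Fold change = 2^(−(-0.990)) = 2^0.990 = 1.9862

1.986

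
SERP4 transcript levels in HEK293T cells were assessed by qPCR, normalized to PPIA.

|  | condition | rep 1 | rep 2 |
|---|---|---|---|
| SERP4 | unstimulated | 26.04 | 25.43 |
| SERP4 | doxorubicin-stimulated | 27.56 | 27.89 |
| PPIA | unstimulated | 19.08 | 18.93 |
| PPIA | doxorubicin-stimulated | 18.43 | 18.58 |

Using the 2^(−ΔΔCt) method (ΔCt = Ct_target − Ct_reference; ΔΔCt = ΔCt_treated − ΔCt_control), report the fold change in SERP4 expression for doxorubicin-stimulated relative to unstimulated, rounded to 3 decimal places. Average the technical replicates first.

Mean Ct: SERP4 unstimulated 25.735; SERP4 doxorubicin-stimulated 27.725; PPIA unstimulated 19.005; PPIA doxorubicin-stimulated 18.505
ΔCt(unstimulated) = 25.735 − 19.005 = 6.730
ΔCt(doxorubicin-stimulated) = 27.725 − 18.505 = 9.220
ΔΔCt = 9.220 − 6.730 = 2.490
Fold change = 2^(−2.490) = 0.1780

0.178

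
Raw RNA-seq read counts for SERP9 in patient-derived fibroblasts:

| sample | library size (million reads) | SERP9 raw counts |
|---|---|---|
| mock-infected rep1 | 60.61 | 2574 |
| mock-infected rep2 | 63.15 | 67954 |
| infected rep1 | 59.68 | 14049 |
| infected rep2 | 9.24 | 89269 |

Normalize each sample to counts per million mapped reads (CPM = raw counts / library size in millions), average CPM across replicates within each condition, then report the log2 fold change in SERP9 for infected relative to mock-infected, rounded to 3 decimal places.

CPM(mock-infected rep1) = 2574 / 60.61 = 42.4682
CPM(mock-infected rep2) = 67954 / 63.15 = 1076.0728
CPM(infected rep1) = 14049 / 59.68 = 235.4055
CPM(infected rep2) = 89269 / 9.24 = 9661.1472
mean CPM(mock-infected) = 559.2705; mean CPM(infected) = 4948.2763
Fold change = 4948.2763 / 559.2705 = 8.84773
log2(8.84773) = 3.1453

3.145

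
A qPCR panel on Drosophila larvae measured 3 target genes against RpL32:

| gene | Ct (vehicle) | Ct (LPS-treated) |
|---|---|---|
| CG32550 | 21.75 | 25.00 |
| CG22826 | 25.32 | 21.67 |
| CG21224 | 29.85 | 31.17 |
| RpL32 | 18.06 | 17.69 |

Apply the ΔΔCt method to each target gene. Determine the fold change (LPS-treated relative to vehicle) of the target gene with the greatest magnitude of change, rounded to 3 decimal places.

CG32550: ΔΔCt = (25.00−17.69) − (21.75−18.06) = 7.31 − 3.69 = 3.62; fold change = 2^-3.62 = 0.081
CG22826: ΔΔCt = (21.67−17.69) − (25.32−18.06) = 3.98 − 7.26 = -3.28; fold change = 2^3.28 = 9.714
CG21224: ΔΔCt = (31.17−17.69) − (29.85−18.06) = 13.48 − 11.79 = 1.69; fold change = 2^-1.69 = 0.310
CG32550 has the largest |ΔΔCt| = 3.62.

0.081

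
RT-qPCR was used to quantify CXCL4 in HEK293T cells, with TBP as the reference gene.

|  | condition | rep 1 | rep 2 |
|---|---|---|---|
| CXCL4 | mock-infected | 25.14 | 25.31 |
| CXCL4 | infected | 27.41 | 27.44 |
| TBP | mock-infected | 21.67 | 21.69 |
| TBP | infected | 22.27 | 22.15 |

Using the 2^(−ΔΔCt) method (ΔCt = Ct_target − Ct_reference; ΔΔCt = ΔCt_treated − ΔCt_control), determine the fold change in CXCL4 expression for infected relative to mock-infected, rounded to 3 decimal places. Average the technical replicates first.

Mean Ct: CXCL4 mock-infected 25.225; CXCL4 infected 27.425; TBP mock-infected 21.680; TBP infected 22.210
ΔCt(mock-infected) = 25.225 − 21.680 = 3.545
ΔCt(infected) = 27.425 − 22.210 = 5.215
ΔΔCt = 5.215 − 3.545 = 1.670
Fold change = 2^(−1.670) = 0.3143

0.314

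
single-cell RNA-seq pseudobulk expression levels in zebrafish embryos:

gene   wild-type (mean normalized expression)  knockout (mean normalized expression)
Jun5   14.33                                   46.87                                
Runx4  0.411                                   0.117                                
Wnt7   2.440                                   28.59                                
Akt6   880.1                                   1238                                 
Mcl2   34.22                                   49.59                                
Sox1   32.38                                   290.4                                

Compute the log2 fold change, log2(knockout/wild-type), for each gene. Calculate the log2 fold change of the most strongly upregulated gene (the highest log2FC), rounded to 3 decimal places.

3.551

log2(46.87/14.33) = 1.710  (Jun5)
log2(0.117/0.411) = -1.813  (Runx4)
log2(28.59/2.440) = 3.551  (Wnt7)
log2(1238/880.1) = 0.492  (Akt6)
log2(49.59/34.22) = 0.535  (Mcl2)
log2(290.4/32.38) = 3.165  (Sox1)
Wnt7 is most strongly upregulated.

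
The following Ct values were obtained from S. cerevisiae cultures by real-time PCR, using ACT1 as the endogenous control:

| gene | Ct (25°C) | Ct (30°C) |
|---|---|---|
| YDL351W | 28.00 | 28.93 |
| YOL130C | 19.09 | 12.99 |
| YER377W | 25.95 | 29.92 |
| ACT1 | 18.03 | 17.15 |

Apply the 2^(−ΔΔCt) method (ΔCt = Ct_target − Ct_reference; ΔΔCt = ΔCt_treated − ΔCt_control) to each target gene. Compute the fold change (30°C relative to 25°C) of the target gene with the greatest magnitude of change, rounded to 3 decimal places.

37.271

YDL351W: ΔΔCt = (28.93−17.15) − (28.00−18.03) = 11.78 − 9.97 = 1.81; fold change = 2^-1.81 = 0.285
YOL130C: ΔΔCt = (12.99−17.15) − (19.09−18.03) = -4.16 − 1.06 = -5.22; fold change = 2^5.22 = 37.271
YER377W: ΔΔCt = (29.92−17.15) − (25.95−18.03) = 12.77 − 7.92 = 4.85; fold change = 2^-4.85 = 0.035
YOL130C has the largest |ΔΔCt| = 5.22.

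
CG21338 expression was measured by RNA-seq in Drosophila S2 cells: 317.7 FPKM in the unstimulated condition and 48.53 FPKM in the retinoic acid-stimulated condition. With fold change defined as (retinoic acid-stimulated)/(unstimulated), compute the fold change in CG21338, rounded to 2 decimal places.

Fold change = 48.53 / 317.7 = 0.153
CG21338 is downregulated.

0.15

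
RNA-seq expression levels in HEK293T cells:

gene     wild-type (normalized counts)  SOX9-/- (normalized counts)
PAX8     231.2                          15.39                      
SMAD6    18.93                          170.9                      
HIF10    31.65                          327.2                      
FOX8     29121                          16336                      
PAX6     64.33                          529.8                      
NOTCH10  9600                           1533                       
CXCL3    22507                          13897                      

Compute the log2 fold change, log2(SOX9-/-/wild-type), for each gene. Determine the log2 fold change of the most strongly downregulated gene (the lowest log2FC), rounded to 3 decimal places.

log2(15.39/231.2) = -3.909  (PAX8)
log2(170.9/18.93) = 3.174  (SMAD6)
log2(327.2/31.65) = 3.370  (HIF10)
log2(16336/29121) = -0.834  (FOX8)
log2(529.8/64.33) = 3.042  (PAX6)
log2(1533/9600) = -2.647  (NOTCH10)
log2(13897/22507) = -0.696  (CXCL3)
PAX8 is most strongly downregulated.

-3.909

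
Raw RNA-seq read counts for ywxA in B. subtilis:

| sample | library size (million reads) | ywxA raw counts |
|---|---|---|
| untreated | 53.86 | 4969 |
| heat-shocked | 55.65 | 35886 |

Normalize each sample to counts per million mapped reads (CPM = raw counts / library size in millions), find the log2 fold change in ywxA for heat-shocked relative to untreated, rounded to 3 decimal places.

CPM(untreated) = 4969 / 53.86 = 92.2577
CPM(heat-shocked) = 35886 / 55.65 = 644.8518
Fold change = 644.8518 / 92.2577 = 6.98968
log2(6.98968) = 2.8052

2.805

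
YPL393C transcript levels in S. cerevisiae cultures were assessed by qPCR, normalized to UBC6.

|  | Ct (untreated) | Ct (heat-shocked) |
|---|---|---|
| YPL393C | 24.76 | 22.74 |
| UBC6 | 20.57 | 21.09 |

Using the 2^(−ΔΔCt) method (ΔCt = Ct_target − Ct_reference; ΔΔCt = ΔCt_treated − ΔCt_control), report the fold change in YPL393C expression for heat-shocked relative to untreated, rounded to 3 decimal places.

ΔCt(untreated) = 24.760 − 20.570 = 4.190
ΔCt(heat-shocked) = 22.740 − 21.090 = 1.650
ΔΔCt = 1.650 − 4.190 = -2.540
Fold change = 2^(−(-2.540)) = 2^2.540 = 5.8159

5.816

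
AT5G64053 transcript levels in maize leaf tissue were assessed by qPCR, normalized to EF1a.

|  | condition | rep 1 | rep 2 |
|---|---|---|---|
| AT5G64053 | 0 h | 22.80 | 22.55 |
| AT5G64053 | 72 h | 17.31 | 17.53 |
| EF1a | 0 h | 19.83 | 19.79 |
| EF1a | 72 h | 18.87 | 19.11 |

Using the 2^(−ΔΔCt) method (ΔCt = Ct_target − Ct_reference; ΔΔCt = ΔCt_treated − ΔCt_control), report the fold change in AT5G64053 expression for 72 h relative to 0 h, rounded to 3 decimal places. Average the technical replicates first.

Mean Ct: AT5G64053 0 h 22.675; AT5G64053 72 h 17.420; EF1a 0 h 19.810; EF1a 72 h 18.990
ΔCt(0 h) = 22.675 − 19.810 = 2.865
ΔCt(72 h) = 17.420 − 18.990 = -1.570
ΔΔCt = -1.570 − 2.865 = -4.435
Fold change = 2^(−(-4.435)) = 2^4.435 = 21.6306

21.631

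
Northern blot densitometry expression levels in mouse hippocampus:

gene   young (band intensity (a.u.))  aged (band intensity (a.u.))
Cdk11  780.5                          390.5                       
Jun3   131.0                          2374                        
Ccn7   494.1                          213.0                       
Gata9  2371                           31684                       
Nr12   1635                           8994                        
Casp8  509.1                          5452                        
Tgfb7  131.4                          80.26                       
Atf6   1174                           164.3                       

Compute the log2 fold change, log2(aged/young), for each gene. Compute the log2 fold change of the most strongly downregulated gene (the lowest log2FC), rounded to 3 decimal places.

-2.837

log2(390.5/780.5) = -0.999  (Cdk11)
log2(2374/131.0) = 4.180  (Jun3)
log2(213.0/494.1) = -1.214  (Ccn7)
log2(31684/2371) = 3.740  (Gata9)
log2(8994/1635) = 2.460  (Nr12)
log2(5452/509.1) = 3.421  (Casp8)
log2(80.26/131.4) = -0.711  (Tgfb7)
log2(164.3/1174) = -2.837  (Atf6)
Atf6 is most strongly downregulated.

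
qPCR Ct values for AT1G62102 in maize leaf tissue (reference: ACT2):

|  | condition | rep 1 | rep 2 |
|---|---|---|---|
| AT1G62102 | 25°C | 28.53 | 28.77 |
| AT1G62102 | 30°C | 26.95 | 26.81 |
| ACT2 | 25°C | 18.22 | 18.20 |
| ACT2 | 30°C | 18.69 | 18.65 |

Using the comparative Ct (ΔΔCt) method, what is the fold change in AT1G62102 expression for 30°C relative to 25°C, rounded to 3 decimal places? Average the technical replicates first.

Mean Ct: AT1G62102 25°C 28.650; AT1G62102 30°C 26.880; ACT2 25°C 18.210; ACT2 30°C 18.670
ΔCt(25°C) = 28.650 − 18.210 = 10.440
ΔCt(30°C) = 26.880 − 18.670 = 8.210
ΔΔCt = 8.210 − 10.440 = -2.230
Fold change = 2^(−(-2.230)) = 2^2.230 = 4.6913

4.691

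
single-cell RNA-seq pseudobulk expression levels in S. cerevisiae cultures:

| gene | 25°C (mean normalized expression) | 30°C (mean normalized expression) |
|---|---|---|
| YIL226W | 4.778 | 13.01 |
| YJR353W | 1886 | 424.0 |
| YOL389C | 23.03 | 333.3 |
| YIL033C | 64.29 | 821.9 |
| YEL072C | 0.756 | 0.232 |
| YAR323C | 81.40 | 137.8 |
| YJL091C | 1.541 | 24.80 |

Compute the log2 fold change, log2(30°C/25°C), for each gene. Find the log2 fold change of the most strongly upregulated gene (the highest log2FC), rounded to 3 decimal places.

4.008

log2(13.01/4.778) = 1.445  (YIL226W)
log2(424.0/1886) = -2.153  (YJR353W)
log2(333.3/23.03) = 3.855  (YOL389C)
log2(821.9/64.29) = 3.676  (YIL033C)
log2(0.232/0.756) = -1.704  (YEL072C)
log2(137.8/81.40) = 0.759  (YAR323C)
log2(24.80/1.541) = 4.008  (YJL091C)
YJL091C is most strongly upregulated.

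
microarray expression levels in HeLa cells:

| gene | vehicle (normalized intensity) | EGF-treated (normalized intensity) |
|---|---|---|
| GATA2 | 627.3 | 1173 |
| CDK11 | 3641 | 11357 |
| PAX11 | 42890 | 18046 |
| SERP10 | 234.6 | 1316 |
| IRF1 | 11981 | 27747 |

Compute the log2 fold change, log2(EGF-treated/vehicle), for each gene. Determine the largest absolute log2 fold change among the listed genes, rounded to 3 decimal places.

log2(1173/627.3) = 0.903  (GATA2)
log2(11357/3641) = 1.641  (CDK11)
log2(18046/42890) = -1.249  (PAX11)
log2(1316/234.6) = 2.488  (SERP10)
log2(27747/11981) = 1.212  (IRF1)
The largest magnitude belongs to SERP10.

2.488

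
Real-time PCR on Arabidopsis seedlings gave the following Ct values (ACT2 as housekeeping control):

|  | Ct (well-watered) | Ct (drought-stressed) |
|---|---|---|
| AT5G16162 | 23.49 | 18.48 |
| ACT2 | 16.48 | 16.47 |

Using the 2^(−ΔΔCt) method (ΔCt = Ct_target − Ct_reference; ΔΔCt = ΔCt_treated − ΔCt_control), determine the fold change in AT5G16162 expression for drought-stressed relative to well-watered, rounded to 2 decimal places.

ΔCt(well-watered) = 23.490 − 16.480 = 7.010
ΔCt(drought-stressed) = 18.480 − 16.470 = 2.010
ΔΔCt = 2.010 − 7.010 = -5.000
Fold change = 2^(−(-5.000)) = 2^5.000 = 32.000

32.00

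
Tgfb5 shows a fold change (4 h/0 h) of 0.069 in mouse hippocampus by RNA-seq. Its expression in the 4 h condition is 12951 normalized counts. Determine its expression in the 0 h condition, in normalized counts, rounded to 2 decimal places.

0 h expression = 12951 / 0.069 = 187695.65

187695.65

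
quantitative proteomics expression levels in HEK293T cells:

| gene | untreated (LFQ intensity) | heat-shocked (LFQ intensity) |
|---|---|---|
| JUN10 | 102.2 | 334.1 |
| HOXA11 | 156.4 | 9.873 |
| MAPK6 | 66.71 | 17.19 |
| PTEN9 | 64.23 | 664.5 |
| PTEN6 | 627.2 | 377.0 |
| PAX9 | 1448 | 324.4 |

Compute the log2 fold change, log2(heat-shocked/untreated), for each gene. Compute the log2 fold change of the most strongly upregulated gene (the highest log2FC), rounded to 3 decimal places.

3.371

log2(334.1/102.2) = 1.709  (JUN10)
log2(9.873/156.4) = -3.986  (HOXA11)
log2(17.19/66.71) = -1.956  (MAPK6)
log2(664.5/64.23) = 3.371  (PTEN9)
log2(377.0/627.2) = -0.734  (PTEN6)
log2(324.4/1448) = -2.158  (PAX9)
PTEN9 is most strongly upregulated.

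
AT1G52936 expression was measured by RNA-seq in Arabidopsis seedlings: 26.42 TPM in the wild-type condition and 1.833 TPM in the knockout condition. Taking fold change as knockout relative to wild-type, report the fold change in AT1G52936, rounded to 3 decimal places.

0.069

Fold change = 1.833 / 26.42 = 0.0694
AT1G52936 is downregulated.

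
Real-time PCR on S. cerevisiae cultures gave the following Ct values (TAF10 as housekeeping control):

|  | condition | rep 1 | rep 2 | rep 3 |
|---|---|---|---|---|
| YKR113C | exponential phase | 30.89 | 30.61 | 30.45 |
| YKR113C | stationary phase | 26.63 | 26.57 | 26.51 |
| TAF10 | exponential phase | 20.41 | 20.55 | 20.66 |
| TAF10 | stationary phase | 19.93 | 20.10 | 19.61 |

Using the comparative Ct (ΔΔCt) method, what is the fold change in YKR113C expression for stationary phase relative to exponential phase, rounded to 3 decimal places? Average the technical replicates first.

10.703

Mean Ct: YKR113C exponential phase 30.650; YKR113C stationary phase 26.570; TAF10 exponential phase 20.540; TAF10 stationary phase 19.880
ΔCt(exponential phase) = 30.650 − 20.540 = 10.110
ΔCt(stationary phase) = 26.570 − 19.880 = 6.690
ΔΔCt = 6.690 − 10.110 = -3.420
Fold change = 2^(−(-3.420)) = 2^3.420 = 10.7034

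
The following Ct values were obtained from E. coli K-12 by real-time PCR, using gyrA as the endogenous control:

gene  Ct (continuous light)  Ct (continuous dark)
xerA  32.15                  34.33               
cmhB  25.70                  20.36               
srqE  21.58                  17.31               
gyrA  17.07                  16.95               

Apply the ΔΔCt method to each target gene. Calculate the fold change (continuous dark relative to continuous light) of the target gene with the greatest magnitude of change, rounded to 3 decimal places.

37.271

xerA: ΔΔCt = (34.33−16.95) − (32.15−17.07) = 17.38 − 15.08 = 2.30; fold change = 2^-2.30 = 0.203
cmhB: ΔΔCt = (20.36−16.95) − (25.70−17.07) = 3.41 − 8.63 = -5.22; fold change = 2^5.22 = 37.271
srqE: ΔΔCt = (17.31−16.95) − (21.58−17.07) = 0.36 − 4.51 = -4.15; fold change = 2^4.15 = 17.753
cmhB has the largest |ΔΔCt| = 5.22.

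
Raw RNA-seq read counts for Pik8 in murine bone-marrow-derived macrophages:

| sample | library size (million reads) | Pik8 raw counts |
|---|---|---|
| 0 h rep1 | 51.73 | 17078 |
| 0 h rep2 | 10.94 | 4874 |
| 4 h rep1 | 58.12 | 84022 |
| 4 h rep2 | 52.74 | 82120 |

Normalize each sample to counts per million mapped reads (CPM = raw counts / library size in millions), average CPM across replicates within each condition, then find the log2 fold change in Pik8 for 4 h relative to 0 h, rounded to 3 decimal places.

1.953

CPM(0 h rep1) = 17078 / 51.73 = 330.1373
CPM(0 h rep2) = 4874 / 10.94 = 445.5210
CPM(4 h rep1) = 84022 / 58.12 = 1445.6641
CPM(4 h rep2) = 82120 / 52.74 = 1557.0724
mean CPM(0 h) = 387.8291; mean CPM(4 h) = 1501.3683
Fold change = 1501.3683 / 387.8291 = 3.87121
log2(3.87121) = 1.9528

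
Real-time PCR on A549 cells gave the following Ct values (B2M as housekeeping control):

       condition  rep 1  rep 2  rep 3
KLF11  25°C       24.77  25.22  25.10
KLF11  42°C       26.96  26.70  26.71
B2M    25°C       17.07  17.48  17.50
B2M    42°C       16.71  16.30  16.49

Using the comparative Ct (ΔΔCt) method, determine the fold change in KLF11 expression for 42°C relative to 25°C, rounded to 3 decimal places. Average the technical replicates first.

Mean Ct: KLF11 25°C 25.030; KLF11 42°C 26.790; B2M 25°C 17.350; B2M 42°C 16.500
ΔCt(25°C) = 25.030 − 17.350 = 7.680
ΔCt(42°C) = 26.790 − 16.500 = 10.290
ΔΔCt = 10.290 − 7.680 = 2.610
Fold change = 2^(−2.610) = 0.1638

0.164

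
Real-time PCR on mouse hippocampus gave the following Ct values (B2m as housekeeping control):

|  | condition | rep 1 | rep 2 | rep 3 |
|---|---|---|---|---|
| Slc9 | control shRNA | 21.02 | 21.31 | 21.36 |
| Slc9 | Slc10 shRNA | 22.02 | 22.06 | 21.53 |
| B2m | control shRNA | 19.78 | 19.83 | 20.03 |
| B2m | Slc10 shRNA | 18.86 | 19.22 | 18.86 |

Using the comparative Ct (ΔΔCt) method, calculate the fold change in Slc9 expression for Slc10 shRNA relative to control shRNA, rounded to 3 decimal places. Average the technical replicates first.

0.344

Mean Ct: Slc9 control shRNA 21.230; Slc9 Slc10 shRNA 21.870; B2m control shRNA 19.880; B2m Slc10 shRNA 18.980
ΔCt(control shRNA) = 21.230 − 19.880 = 1.350
ΔCt(Slc10 shRNA) = 21.870 − 18.980 = 2.890
ΔΔCt = 2.890 − 1.350 = 1.540
Fold change = 2^(−1.540) = 0.3439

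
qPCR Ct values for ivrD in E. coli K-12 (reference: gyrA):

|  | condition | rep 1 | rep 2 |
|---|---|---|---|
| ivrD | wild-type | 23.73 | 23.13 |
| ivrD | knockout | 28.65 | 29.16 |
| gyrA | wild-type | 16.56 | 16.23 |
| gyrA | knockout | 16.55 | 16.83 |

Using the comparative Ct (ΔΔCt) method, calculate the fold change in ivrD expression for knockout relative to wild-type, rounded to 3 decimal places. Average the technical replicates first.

Mean Ct: ivrD wild-type 23.430; ivrD knockout 28.905; gyrA wild-type 16.395; gyrA knockout 16.690
ΔCt(wild-type) = 23.430 − 16.395 = 7.035
ΔCt(knockout) = 28.905 − 16.690 = 12.215
ΔΔCt = 12.215 − 7.035 = 5.180
Fold change = 2^(−5.180) = 0.0276

0.028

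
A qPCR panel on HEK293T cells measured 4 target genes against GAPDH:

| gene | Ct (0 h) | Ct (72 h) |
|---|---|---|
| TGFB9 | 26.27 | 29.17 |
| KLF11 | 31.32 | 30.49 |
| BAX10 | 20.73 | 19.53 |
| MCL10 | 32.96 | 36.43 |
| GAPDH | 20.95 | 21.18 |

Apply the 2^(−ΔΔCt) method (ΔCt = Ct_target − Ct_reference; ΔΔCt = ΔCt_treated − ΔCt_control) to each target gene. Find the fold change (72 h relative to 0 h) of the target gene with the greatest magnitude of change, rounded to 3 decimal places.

TGFB9: ΔΔCt = (29.17−21.18) − (26.27−20.95) = 7.99 − 5.32 = 2.67; fold change = 2^-2.67 = 0.157
KLF11: ΔΔCt = (30.49−21.18) − (31.32−20.95) = 9.31 − 10.37 = -1.06; fold change = 2^1.06 = 2.085
BAX10: ΔΔCt = (19.53−21.18) − (20.73−20.95) = -1.65 − (-0.22) = -1.43; fold change = 2^1.43 = 2.694
MCL10: ΔΔCt = (36.43−21.18) − (32.96−20.95) = 15.25 − 12.01 = 3.24; fold change = 2^-3.24 = 0.106
MCL10 has the largest |ΔΔCt| = 3.24.

0.106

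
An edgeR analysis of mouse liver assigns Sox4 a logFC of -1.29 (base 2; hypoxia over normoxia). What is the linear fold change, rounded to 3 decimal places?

0.409

Fold change = 2^(-1.29) = 0.4090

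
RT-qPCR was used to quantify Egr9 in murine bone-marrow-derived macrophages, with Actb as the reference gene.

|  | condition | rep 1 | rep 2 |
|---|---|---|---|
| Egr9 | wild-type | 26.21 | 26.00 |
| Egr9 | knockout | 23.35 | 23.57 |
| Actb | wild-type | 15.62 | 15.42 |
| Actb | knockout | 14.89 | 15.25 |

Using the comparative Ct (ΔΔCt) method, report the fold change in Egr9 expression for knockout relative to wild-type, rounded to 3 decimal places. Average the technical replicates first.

4.579

Mean Ct: Egr9 wild-type 26.105; Egr9 knockout 23.460; Actb wild-type 15.520; Actb knockout 15.070
ΔCt(wild-type) = 26.105 − 15.520 = 10.585
ΔCt(knockout) = 23.460 − 15.070 = 8.390
ΔΔCt = 8.390 − 10.585 = -2.195
Fold change = 2^(−(-2.195)) = 2^2.195 = 4.5789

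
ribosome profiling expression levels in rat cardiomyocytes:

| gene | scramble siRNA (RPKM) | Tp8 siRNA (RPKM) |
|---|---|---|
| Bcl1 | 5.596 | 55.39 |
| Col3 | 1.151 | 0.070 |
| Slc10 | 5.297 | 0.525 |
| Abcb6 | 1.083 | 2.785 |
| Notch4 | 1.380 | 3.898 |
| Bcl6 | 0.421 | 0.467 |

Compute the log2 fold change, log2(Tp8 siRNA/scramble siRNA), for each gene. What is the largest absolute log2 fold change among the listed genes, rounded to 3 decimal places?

4.039

log2(55.39/5.596) = 3.307  (Bcl1)
log2(0.070/1.151) = -4.039  (Col3)
log2(0.525/5.297) = -3.335  (Slc10)
log2(2.785/1.083) = 1.363  (Abcb6)
log2(3.898/1.380) = 1.498  (Notch4)
log2(0.467/0.421) = 0.150  (Bcl6)
The largest magnitude belongs to Col3.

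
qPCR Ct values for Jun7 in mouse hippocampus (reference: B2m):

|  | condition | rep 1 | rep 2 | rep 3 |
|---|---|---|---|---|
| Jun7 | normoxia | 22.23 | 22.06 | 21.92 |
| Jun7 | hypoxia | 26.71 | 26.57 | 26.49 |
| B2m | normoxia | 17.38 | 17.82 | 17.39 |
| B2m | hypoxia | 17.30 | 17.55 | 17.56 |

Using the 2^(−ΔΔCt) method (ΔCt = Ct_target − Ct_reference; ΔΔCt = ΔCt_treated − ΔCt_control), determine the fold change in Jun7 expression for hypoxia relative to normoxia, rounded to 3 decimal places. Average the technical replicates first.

0.042

Mean Ct: Jun7 normoxia 22.070; Jun7 hypoxia 26.590; B2m normoxia 17.530; B2m hypoxia 17.470
ΔCt(normoxia) = 22.070 − 17.530 = 4.540
ΔCt(hypoxia) = 26.590 − 17.470 = 9.120
ΔΔCt = 9.120 − 4.540 = 4.580
Fold change = 2^(−4.580) = 0.0418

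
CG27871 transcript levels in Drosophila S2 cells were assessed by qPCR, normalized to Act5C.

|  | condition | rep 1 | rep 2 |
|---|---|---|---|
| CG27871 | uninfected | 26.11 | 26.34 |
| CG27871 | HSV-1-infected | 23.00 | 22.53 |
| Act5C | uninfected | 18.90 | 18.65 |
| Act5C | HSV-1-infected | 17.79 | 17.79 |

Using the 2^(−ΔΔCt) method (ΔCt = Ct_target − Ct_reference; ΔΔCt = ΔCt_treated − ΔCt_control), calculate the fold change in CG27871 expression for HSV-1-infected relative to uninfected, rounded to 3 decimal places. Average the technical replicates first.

5.560

Mean Ct: CG27871 uninfected 26.225; CG27871 HSV-1-infected 22.765; Act5C uninfected 18.775; Act5C HSV-1-infected 17.790
ΔCt(uninfected) = 26.225 − 18.775 = 7.450
ΔCt(HSV-1-infected) = 22.765 − 17.790 = 4.975
ΔΔCt = 4.975 − 7.450 = -2.475
Fold change = 2^(−(-2.475)) = 2^2.475 = 5.5597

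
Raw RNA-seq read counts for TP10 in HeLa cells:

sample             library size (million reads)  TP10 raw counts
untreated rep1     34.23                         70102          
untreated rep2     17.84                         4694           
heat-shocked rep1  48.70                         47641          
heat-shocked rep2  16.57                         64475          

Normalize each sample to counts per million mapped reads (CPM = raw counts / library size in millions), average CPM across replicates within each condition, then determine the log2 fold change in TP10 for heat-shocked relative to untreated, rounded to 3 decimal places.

CPM(untreated rep1) = 70102 / 34.23 = 2047.9696
CPM(untreated rep2) = 4694 / 17.84 = 263.1166
CPM(heat-shocked rep1) = 47641 / 48.70 = 978.2546
CPM(heat-shocked rep2) = 64475 / 16.57 = 3891.0682
mean CPM(untreated) = 1155.5431; mean CPM(heat-shocked) = 2434.6614
Fold change = 2434.6614 / 1155.5431 = 2.10694
log2(2.10694) = 1.0752

1.075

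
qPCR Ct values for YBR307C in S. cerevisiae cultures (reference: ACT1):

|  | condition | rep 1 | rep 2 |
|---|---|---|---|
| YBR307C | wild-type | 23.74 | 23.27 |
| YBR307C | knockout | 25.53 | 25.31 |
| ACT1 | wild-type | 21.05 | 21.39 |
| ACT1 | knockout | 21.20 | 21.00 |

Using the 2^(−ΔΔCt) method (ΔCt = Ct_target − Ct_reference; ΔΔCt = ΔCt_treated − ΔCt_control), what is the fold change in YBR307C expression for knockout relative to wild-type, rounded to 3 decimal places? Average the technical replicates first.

0.244

Mean Ct: YBR307C wild-type 23.505; YBR307C knockout 25.420; ACT1 wild-type 21.220; ACT1 knockout 21.100
ΔCt(wild-type) = 23.505 − 21.220 = 2.285
ΔCt(knockout) = 25.420 − 21.100 = 4.320
ΔΔCt = 4.320 − 2.285 = 2.035
Fold change = 2^(−2.035) = 0.2440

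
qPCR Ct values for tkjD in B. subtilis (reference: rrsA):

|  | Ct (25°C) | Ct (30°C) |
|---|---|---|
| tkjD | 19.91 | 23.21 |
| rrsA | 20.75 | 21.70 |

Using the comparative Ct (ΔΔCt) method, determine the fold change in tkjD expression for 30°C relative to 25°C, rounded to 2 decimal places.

0.20

ΔCt(25°C) = 19.910 − 20.750 = -0.840
ΔCt(30°C) = 23.210 − 21.700 = 1.510
ΔΔCt = 1.510 − (-0.840) = 2.350
Fold change = 2^(−2.350) = 0.196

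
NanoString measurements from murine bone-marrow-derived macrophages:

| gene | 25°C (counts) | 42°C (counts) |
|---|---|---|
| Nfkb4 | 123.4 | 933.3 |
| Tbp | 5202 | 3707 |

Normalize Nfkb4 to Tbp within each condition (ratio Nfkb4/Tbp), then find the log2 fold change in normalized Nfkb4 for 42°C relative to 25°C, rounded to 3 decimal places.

Nfkb4/Tbp (25°C) = 123.4 / 5202 = 0.023722
Nfkb4/Tbp (42°C) = 933.3 / 3707 = 0.25177
Fold change = 0.25177 / 0.023722 = 10.6134
log2(10.6134) = 3.4078

3.408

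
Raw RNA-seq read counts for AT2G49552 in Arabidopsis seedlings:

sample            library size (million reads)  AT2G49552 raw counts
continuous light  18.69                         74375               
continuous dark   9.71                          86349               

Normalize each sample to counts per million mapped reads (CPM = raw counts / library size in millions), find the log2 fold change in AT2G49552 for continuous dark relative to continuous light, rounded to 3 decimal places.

1.160

CPM(continuous light) = 74375 / 18.69 = 3979.4007
CPM(continuous dark) = 86349 / 9.71 = 8892.7909
Fold change = 8892.7909 / 3979.4007 = 2.23471
log2(2.23471) = 1.1601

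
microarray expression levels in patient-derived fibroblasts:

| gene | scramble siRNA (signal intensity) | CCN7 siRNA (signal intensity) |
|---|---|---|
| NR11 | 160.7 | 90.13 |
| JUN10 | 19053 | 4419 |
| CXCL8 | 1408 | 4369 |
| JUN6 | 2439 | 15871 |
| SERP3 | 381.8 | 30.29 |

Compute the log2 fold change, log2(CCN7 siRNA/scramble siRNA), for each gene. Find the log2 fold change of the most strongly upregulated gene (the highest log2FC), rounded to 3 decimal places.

log2(90.13/160.7) = -0.834  (NR11)
log2(4419/19053) = -2.108  (JUN10)
log2(4369/1408) = 1.634  (CXCL8)
log2(15871/2439) = 2.702  (JUN6)
log2(30.29/381.8) = -3.656  (SERP3)
JUN6 is most strongly upregulated.

2.702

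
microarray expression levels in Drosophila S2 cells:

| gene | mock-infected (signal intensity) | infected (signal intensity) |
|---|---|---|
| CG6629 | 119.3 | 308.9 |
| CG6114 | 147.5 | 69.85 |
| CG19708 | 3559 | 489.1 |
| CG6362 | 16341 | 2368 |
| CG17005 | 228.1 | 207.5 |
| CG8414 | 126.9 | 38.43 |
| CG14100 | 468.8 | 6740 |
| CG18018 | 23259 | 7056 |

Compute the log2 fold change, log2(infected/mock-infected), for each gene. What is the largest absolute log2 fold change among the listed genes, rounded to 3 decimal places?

3.846

log2(308.9/119.3) = 1.373  (CG6629)
log2(69.85/147.5) = -1.078  (CG6114)
log2(489.1/3559) = -2.863  (CG19708)
log2(2368/16341) = -2.787  (CG6362)
log2(207.5/228.1) = -0.137  (CG17005)
log2(38.43/126.9) = -1.723  (CG8414)
log2(6740/468.8) = 3.846  (CG14100)
log2(7056/23259) = -1.721  (CG18018)
The largest magnitude belongs to CG14100.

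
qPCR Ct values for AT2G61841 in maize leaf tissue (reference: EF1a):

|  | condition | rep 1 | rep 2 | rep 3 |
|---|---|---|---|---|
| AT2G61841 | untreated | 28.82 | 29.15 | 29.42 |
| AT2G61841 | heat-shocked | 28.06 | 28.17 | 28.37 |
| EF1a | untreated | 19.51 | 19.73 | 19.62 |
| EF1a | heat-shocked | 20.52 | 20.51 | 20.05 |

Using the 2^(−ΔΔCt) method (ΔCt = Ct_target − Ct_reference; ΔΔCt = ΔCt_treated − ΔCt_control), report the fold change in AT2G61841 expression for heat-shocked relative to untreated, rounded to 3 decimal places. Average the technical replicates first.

Mean Ct: AT2G61841 untreated 29.130; AT2G61841 heat-shocked 28.200; EF1a untreated 19.620; EF1a heat-shocked 20.360
ΔCt(untreated) = 29.130 − 19.620 = 9.510
ΔCt(heat-shocked) = 28.200 − 20.360 = 7.840
ΔΔCt = 7.840 − 9.510 = -1.670
Fold change = 2^(−(-1.670)) = 2^1.670 = 3.1821

3.182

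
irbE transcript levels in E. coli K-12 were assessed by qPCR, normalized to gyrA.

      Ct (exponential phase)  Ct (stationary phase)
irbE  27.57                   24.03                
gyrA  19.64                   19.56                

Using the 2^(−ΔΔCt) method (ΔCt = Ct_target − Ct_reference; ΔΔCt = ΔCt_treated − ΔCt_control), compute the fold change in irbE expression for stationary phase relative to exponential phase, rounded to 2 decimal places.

11.00

ΔCt(exponential phase) = 27.570 − 19.640 = 7.930
ΔCt(stationary phase) = 24.030 − 19.560 = 4.470
ΔΔCt = 4.470 − 7.930 = -3.460
Fold change = 2^(−(-3.460)) = 2^3.460 = 11.004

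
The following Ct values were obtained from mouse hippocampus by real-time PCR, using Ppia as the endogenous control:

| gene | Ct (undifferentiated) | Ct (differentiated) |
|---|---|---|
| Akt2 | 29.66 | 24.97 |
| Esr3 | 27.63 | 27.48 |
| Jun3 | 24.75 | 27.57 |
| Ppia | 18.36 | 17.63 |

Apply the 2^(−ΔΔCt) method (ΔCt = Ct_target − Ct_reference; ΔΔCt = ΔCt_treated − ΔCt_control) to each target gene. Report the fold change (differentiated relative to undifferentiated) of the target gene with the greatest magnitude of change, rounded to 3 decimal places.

Akt2: ΔΔCt = (24.97−17.63) − (29.66−18.36) = 7.34 − 11.30 = -3.96; fold change = 2^3.96 = 15.562
Esr3: ΔΔCt = (27.48−17.63) − (27.63−18.36) = 9.85 − 9.27 = 0.58; fold change = 2^-0.58 = 0.669
Jun3: ΔΔCt = (27.57−17.63) − (24.75−18.36) = 9.94 − 6.39 = 3.55; fold change = 2^-3.55 = 0.085
Akt2 has the largest |ΔΔCt| = 3.96.

15.562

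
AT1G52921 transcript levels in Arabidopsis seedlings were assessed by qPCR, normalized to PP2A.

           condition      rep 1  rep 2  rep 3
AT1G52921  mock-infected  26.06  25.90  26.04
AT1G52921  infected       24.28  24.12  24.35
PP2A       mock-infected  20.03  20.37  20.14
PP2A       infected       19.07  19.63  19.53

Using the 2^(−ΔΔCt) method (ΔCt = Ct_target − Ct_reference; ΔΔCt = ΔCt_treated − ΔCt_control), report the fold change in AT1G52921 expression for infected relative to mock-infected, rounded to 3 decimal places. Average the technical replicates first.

Mean Ct: AT1G52921 mock-infected 26.000; AT1G52921 infected 24.250; PP2A mock-infected 20.180; PP2A infected 19.410
ΔCt(mock-infected) = 26.000 − 20.180 = 5.820
ΔCt(infected) = 24.250 − 19.410 = 4.840
ΔΔCt = 4.840 − 5.820 = -0.980
Fold change = 2^(−(-0.980)) = 2^0.980 = 1.9725

1.972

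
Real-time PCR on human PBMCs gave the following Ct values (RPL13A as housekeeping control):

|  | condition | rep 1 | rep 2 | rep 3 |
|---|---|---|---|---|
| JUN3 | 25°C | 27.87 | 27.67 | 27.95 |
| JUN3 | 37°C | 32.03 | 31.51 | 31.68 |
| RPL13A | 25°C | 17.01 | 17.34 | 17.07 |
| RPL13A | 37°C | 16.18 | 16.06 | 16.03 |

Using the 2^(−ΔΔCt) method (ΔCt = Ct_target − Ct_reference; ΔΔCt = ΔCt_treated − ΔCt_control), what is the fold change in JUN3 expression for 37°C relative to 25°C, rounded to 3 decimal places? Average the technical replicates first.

0.032

Mean Ct: JUN3 25°C 27.830; JUN3 37°C 31.740; RPL13A 25°C 17.140; RPL13A 37°C 16.090
ΔCt(25°C) = 27.830 − 17.140 = 10.690
ΔCt(37°C) = 31.740 − 16.090 = 15.650
ΔΔCt = 15.650 − 10.690 = 4.960
Fold change = 2^(−4.960) = 0.0321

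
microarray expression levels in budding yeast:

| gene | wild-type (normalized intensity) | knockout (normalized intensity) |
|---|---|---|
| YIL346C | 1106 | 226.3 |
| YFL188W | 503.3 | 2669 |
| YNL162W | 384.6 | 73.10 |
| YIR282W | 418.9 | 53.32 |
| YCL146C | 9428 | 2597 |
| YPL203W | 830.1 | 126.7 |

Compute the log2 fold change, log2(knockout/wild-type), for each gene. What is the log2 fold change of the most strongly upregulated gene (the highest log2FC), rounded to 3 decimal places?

log2(226.3/1106) = -2.289  (YIL346C)
log2(2669/503.3) = 2.407  (YFL188W)
log2(73.10/384.6) = -2.395  (YNL162W)
log2(53.32/418.9) = -2.974  (YIR282W)
log2(2597/9428) = -1.860  (YCL146C)
log2(126.7/830.1) = -2.712  (YPL203W)
YFL188W is most strongly upregulated.

2.407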